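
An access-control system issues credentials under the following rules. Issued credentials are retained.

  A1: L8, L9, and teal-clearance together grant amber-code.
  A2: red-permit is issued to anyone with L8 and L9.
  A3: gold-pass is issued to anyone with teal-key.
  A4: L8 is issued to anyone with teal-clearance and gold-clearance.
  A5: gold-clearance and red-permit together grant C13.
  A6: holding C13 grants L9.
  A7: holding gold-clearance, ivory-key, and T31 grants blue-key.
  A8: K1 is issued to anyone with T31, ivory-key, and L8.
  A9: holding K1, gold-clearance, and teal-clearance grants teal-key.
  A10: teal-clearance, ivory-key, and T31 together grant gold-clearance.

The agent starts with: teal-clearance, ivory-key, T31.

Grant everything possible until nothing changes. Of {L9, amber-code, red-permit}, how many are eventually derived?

0

L9 would need C13 (A6), but C13 is never granted.
amber-code would need L8, L9, and teal-clearance (A1), but L9 is never granted.
red-permit would need L8 and L9 (A2), but L9 is never granted.
None of the 3 are reached.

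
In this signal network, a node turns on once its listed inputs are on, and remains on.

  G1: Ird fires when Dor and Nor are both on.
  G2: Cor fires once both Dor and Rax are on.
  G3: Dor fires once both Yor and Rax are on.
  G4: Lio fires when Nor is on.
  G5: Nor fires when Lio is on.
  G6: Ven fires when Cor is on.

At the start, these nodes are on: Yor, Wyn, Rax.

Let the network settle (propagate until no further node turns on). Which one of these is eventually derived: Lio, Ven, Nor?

G3: Yor and Rax on → Dor on.
G2: Dor and Rax on → Cor on.
Cor is on, so Ven fires (G6).
Nor would need Lio (G5), but Lio never turns on. Lio would need Nor (G4), but Nor never turns on.

Ven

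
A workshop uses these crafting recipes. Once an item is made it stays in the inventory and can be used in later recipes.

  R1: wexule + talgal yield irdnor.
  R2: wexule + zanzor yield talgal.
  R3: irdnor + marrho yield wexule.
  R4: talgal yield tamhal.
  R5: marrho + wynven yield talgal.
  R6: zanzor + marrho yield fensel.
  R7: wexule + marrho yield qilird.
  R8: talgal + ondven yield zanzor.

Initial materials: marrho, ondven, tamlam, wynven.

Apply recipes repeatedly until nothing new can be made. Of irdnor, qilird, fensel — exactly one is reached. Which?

fensel

marrho + wynven → talgal (R5).
Using R8, talgal and ondven make zanzor.
Using R6, zanzor and marrho make fensel.
qilird would need wexule and marrho (R7), but wexule is never obtained. irdnor would need wexule and talgal (R1), but wexule is never obtained.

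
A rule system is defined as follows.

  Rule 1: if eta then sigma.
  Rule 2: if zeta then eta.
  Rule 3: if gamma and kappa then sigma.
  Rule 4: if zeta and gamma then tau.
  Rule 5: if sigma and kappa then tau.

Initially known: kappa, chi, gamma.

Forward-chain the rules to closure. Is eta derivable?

No

eta would need zeta (Rule 2), but zeta is never established.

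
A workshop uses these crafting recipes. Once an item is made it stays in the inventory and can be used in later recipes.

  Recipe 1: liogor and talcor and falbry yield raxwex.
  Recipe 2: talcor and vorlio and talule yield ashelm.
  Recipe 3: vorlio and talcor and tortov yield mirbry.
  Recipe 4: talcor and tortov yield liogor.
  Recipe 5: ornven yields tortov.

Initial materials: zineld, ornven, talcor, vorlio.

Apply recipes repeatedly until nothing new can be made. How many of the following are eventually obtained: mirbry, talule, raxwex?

Using Recipe 5, ornven makes tortov.
vorlio and talcor and tortov → mirbry (Recipe 3).
mirbry: reached.
No rule produces talule, and it is not given.
raxwex would need liogor, talcor, and falbry (Recipe 1), but falbry is never obtained.
Reached: mirbry — 1 of the 3.

1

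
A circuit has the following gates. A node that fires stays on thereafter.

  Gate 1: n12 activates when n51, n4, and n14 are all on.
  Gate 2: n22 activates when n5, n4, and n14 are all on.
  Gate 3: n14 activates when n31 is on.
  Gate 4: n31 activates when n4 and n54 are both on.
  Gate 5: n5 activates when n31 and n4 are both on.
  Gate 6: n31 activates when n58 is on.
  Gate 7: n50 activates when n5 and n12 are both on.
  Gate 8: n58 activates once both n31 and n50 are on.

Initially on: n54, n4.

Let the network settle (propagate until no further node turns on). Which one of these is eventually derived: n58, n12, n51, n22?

n22

n4 and n54 are on, so n31 activates (Gate 4).
Gate 5: n31 and n4 on → n5 on.
Gate 3: n31 on → n14 on.
n5, n4, and n14 are on, so n22 activates (Gate 2).
n12 would need n51, n4, and n14 (Gate 1), but n51 never turns on. No rule produces n51, and it is not given. n58 would need n31 and n50 (Gate 8), but n50 never turns on.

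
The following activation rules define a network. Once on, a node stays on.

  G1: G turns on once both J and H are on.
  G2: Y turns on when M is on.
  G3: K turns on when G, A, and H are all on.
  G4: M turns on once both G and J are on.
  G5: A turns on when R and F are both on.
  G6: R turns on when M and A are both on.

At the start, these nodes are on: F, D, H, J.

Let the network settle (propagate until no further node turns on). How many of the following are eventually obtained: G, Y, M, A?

J and H are on, so G turns on (G1).
G4: G and J on → M on.
G2: M on → Y on.
G: reached.
Y: reached.
M: reached.
A would need R and F (G5), but R never turns on.
Reached: G, Y, and M — 3 of the 4.

3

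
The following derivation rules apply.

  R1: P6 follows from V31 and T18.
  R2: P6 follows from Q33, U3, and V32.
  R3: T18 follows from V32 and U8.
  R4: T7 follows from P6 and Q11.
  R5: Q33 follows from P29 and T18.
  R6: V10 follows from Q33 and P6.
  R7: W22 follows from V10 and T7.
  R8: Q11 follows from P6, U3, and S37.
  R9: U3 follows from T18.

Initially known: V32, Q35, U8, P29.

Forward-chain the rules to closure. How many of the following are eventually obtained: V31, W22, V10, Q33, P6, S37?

3

From V32 and U8, R3 gives T18.
From T18, R9 gives U3.
From P29 and T18, R5 gives Q33.
Q33, U3, and V32 hold, so P6 follows (R2).
Q33 and P6 hold, so V10 follows (R6).
No rule produces V31, and it is not given.
W22 would need V10 and T7 (R7), but T7 is never established.
V10: reached.
Q33: reached.
P6: reached.
No rule produces S37, and it is not given.
Reached: V10, Q33, and P6 — 3 of the 6.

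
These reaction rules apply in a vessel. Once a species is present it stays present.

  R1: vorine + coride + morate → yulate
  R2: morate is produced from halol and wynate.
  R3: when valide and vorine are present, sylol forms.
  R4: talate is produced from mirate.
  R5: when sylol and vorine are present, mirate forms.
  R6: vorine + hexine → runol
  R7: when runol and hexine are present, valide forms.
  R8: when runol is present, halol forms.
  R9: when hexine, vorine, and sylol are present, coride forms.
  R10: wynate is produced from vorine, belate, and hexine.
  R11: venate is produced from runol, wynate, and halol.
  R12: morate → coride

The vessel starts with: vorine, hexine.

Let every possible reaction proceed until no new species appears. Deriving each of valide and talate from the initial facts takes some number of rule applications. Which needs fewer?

valide

valide: vorine and hexine present → runol forms (R6). runol and hexine present → valide forms (R7). [2 rule applications]
talate: vorine and hexine present → runol forms (R6). runol and hexine present → valide forms (R7). valide and vorine present → sylol forms (R3). sylol and vorine present → mirate forms (R5). mirate present → talate forms (R4). [5 rule applications]
valide needs fewer.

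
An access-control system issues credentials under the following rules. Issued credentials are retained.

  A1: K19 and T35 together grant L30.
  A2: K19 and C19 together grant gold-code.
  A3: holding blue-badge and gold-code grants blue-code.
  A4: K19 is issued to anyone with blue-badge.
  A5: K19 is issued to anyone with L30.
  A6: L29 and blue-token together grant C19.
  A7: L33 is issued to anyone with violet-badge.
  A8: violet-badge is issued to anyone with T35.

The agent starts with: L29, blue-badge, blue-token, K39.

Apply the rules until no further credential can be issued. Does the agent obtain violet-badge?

No

violet-badge would need T35 (A8), but T35 is never granted.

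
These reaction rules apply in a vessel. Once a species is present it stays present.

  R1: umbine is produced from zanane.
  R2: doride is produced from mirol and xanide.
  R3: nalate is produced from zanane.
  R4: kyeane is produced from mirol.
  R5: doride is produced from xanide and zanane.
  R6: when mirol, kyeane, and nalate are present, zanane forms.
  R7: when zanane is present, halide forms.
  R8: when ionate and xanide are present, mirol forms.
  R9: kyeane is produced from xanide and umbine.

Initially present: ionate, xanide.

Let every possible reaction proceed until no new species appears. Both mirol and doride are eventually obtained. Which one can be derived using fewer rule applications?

mirol

mirol: ionate and xanide present → mirol forms (R8). [1 rule application]
doride: ionate and xanide present → mirol forms (R8). mirol and xanide present → doride forms (R2). [2 rule applications]
mirol needs fewer.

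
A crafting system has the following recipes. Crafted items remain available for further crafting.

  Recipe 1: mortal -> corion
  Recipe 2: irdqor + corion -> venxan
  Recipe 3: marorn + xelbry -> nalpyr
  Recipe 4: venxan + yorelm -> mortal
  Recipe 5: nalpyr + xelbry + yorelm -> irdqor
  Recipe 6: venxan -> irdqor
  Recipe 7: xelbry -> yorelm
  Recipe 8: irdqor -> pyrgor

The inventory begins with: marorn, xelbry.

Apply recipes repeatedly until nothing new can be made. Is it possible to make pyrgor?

Using Recipe 3, marorn and xelbry make nalpyr.
Using Recipe 7, xelbry makes yorelm.
Using Recipe 5, nalpyr, xelbry, and yorelm make irdqor.
irdqor -> pyrgor (Recipe 8).

Yes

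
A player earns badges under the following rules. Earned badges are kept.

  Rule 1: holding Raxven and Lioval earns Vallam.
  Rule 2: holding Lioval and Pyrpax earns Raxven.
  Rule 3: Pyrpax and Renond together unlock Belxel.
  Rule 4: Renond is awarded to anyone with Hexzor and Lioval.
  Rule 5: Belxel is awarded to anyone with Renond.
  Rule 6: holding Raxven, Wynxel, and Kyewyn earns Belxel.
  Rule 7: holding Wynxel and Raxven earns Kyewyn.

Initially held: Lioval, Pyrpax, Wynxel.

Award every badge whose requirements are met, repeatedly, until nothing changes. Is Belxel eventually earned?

Yes

With Lioval and Pyrpax, Raxven is earned (Rule 2).
With Wynxel and Raxven, Kyewyn is earned (Rule 7).
With Raxven, Wynxel, and Kyewyn, Belxel is earned (Rule 6).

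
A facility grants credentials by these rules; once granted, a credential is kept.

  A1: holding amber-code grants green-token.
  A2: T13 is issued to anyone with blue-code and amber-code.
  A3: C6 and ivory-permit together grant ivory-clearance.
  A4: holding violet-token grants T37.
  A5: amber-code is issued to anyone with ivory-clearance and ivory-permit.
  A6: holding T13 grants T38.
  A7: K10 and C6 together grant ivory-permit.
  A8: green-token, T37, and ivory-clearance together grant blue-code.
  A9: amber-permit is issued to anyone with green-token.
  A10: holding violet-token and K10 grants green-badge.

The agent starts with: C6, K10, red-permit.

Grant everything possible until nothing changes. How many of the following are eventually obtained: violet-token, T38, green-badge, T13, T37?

No rule produces violet-token, and it is not given.
T38 would need T13 (A6), but T13 is never granted.
green-badge would need violet-token and K10 (A10), but violet-token is never granted.
T13 would need blue-code and amber-code (A2), but blue-code is never granted.
T37 would need violet-token (A4), but violet-token is never granted.
None of the 5 are reached.

0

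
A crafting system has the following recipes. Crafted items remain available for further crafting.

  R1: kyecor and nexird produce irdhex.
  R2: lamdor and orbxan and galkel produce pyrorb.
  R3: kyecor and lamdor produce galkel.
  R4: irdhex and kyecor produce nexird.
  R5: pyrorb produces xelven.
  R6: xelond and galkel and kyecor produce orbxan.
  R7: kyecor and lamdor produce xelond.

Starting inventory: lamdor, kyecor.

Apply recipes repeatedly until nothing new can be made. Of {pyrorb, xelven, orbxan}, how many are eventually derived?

kyecor and lamdor → xelond (R7).
Using R3, kyecor and lamdor make galkel.
Using R6, xelond, galkel, and kyecor make orbxan.
lamdor and orbxan and galkel → pyrorb (R2).
pyrorb → xelven (R5).
pyrorb: reached.
xelven: reached.
orbxan: reached.
All 3 are reached.

3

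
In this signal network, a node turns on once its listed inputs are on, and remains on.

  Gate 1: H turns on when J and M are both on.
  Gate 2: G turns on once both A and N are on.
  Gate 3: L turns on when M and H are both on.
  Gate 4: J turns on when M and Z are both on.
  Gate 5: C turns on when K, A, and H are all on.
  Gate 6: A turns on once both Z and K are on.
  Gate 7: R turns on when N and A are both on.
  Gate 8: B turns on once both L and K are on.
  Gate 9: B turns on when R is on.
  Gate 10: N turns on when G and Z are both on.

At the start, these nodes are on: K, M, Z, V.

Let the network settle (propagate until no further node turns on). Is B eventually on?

M and Z are on, so J turns on (Gate 4).
Gate 1: J and M on → H on.
Gate 3: M and H on → L on.
Gate 8: L and K on → B on.

Yes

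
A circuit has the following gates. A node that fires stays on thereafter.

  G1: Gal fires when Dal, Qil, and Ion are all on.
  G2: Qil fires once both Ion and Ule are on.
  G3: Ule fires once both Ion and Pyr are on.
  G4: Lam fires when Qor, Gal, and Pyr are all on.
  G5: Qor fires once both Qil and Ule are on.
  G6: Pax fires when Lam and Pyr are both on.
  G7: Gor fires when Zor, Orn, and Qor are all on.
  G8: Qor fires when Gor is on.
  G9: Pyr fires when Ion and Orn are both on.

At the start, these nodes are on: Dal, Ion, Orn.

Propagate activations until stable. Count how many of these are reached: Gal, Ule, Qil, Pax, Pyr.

5

Ion and Orn are on, so Pyr fires (G9).
Ion and Pyr are on, so Ule fires (G3).
G2: Ion and Ule on → Qil on.
Qil and Ule are on, so Qor fires (G5).
G1: Dal, Qil, and Ion on → Gal on.
Qor, Gal, and Pyr are on, so Lam fires (G4).
Lam and Pyr are on, so Pax fires (G6).
Gal: reached.
Ule: reached.
Qil: reached.
Pax: reached.
Pyr: reached.
All 5 are reached.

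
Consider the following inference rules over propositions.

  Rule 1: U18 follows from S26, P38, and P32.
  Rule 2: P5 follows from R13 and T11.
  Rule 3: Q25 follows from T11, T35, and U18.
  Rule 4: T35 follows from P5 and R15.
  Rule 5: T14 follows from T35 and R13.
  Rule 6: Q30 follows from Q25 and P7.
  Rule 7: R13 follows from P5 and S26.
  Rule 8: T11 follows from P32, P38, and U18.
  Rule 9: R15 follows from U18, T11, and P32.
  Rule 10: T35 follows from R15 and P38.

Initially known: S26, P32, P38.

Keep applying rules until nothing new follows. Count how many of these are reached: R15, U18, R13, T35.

S26, P38, and P32 hold, so U18 follows (Rule 1).
From P32, P38, and U18, Rule 8 gives T11.
From U18, T11, and P32, Rule 9 gives R15.
From R15 and P38, Rule 10 gives T35.
R15: reached.
U18: reached.
R13 would need P5 and S26 (Rule 7), but P5 is never established.
T35: reached.
Reached: R15, U18, and T35 — 3 of the 4.

3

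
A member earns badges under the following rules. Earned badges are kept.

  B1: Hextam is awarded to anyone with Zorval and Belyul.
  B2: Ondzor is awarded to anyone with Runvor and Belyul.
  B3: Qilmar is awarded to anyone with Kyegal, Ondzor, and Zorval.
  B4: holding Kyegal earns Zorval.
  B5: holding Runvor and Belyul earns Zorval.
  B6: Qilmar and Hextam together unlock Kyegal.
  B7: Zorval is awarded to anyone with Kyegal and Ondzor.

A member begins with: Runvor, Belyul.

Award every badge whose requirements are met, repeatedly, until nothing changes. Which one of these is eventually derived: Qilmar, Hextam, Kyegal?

Hextam

With Runvor and Belyul, Zorval is earned (B5).
With Zorval and Belyul, Hextam is earned (B1).
Kyegal would need Qilmar and Hextam (B6), but Qilmar is never earned. Qilmar would need Kyegal, Ondzor, and Zorval (B3), but Kyegal is never earned.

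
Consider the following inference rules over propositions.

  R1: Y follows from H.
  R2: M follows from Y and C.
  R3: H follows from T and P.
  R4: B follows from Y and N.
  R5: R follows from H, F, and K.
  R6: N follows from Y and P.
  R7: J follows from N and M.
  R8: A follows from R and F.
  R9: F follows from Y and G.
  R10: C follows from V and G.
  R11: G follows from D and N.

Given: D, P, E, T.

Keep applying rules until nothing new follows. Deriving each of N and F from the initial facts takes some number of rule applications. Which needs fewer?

N

N: From T and P, R3 gives H. H holds, so Y follows (R1). Y and P hold, so N follows (R6). [3 rule applications]
F: T and P hold, so H follows (R3). From H, R1 gives Y. Y and P hold, so N follows (R6). D and N hold, so G follows (R11). Y and G hold, so F follows (R9). [5 rule applications]
N needs fewer.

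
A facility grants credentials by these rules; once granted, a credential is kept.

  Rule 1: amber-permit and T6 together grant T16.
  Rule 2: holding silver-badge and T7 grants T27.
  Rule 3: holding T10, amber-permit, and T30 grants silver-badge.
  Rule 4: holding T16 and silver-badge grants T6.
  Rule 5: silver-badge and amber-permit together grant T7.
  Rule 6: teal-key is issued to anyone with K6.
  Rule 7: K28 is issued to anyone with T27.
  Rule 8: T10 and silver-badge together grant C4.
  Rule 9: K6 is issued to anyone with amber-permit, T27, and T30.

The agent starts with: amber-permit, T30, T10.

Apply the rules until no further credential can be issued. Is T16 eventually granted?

No

T16 would need amber-permit and T6 (Rule 1), but T6 is never granted.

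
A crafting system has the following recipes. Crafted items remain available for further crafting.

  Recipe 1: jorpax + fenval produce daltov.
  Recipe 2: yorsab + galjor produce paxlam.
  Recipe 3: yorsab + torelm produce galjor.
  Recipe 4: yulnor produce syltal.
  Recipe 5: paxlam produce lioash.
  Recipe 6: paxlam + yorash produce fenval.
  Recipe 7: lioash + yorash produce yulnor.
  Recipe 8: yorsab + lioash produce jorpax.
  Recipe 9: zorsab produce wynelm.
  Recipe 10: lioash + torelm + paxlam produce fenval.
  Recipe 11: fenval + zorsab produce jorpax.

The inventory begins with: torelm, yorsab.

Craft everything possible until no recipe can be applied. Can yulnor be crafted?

yulnor would need lioash and yorash (Recipe 7), but yorash is never obtained.

No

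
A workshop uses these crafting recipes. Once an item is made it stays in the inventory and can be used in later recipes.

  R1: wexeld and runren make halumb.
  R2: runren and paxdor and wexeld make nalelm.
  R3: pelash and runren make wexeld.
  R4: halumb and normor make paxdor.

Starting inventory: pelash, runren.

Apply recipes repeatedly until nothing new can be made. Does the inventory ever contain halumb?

Yes

Using R3, pelash and runren make wexeld.
Using R1, wexeld and runren make halumb.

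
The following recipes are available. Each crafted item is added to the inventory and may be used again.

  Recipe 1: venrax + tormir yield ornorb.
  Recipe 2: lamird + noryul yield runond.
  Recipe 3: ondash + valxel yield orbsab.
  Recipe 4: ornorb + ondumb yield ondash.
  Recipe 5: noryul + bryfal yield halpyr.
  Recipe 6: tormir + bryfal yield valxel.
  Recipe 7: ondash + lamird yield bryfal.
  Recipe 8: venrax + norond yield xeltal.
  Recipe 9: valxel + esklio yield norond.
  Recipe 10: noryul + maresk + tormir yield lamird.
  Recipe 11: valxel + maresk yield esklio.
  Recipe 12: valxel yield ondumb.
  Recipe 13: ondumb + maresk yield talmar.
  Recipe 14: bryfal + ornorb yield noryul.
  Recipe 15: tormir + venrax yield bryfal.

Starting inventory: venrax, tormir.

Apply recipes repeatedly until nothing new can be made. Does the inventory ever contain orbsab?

Yes

venrax + tormir → ornorb (Recipe 1).
Using Recipe 15, tormir and venrax make bryfal.
Using Recipe 6, tormir and bryfal make valxel.
Using Recipe 12, valxel makes ondumb.
ornorb + ondumb → ondash (Recipe 4).
ondash + valxel → orbsab (Recipe 3).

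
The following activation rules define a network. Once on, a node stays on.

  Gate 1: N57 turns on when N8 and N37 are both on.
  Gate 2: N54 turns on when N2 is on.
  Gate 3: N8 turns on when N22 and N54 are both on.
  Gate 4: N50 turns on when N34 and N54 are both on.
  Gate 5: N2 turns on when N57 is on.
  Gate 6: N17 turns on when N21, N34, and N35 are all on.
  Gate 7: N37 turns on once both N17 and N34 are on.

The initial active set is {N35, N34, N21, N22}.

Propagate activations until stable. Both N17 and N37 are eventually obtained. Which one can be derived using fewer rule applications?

N17

N17: N21, N34, and N35 are on, so N17 turns on (Gate 6). [1 rule application]
N37: Gate 6: N21, N34, and N35 on → N17 on. Gate 7: N17 and N34 on → N37 on. [2 rule applications]
N17 needs fewer.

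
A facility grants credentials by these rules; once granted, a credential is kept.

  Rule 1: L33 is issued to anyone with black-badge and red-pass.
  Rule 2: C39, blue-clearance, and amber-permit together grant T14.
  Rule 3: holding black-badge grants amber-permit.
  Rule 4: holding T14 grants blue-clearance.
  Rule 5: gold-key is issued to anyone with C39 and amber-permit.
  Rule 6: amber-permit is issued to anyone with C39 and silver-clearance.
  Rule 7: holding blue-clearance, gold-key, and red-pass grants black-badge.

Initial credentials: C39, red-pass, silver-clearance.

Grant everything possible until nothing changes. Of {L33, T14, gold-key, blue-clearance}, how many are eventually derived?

Holding C39 and silver-clearance grants amber-permit (Rule 6).
Holding C39 and amber-permit grants gold-key (Rule 5).
L33 would need black-badge and red-pass (Rule 1), but black-badge is never granted.
T14 would need C39, blue-clearance, and amber-permit (Rule 2), but blue-clearance is never granted.
gold-key: reached.
blue-clearance would need T14 (Rule 4), but T14 is never granted.
Reached: gold-key — 1 of the 4.

1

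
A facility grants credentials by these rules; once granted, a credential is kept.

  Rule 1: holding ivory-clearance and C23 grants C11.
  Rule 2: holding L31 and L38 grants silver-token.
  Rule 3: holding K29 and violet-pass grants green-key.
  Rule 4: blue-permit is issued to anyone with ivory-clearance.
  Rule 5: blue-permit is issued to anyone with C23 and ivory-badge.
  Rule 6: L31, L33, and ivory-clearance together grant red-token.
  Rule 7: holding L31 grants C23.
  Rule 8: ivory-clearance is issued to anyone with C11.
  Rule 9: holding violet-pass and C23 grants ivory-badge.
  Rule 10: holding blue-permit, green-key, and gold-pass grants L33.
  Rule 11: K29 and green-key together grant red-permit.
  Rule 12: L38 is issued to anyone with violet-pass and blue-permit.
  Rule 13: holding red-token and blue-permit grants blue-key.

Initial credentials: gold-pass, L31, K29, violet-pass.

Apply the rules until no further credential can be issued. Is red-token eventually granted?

red-token would need L31, L33, and ivory-clearance (Rule 6), but ivory-clearance is never granted.

No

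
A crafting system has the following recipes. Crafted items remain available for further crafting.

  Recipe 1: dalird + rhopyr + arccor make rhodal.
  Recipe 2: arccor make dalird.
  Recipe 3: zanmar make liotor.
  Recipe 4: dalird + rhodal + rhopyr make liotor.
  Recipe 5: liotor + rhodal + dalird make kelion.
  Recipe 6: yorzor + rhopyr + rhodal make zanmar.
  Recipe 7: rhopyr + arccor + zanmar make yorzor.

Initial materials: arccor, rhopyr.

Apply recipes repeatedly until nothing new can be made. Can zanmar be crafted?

No

zanmar would need yorzor, rhopyr, and rhodal (Recipe 6), but yorzor is never obtained.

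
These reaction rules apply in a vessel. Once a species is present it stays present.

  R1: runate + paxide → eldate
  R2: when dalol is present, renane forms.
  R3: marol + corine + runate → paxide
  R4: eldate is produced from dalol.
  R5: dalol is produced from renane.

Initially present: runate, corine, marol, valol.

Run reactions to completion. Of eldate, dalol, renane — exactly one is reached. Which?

marol, corine, and runate present → paxide forms (R3).
runate and paxide present → eldate forms (R1).
dalol would need renane (R5), but renane never forms. renane would need dalol (R2), but dalol never forms.

eldate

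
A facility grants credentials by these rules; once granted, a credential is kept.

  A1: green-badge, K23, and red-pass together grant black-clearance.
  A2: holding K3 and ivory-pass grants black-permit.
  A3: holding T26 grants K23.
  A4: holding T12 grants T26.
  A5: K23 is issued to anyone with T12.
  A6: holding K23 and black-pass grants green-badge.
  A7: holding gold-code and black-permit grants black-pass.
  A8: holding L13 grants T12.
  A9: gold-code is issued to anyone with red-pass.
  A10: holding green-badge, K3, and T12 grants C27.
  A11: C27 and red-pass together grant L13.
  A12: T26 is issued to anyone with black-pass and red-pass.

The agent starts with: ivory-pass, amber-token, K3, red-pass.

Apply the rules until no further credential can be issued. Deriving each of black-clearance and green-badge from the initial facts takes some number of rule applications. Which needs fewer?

green-badge

green-badge: Holding K3 and ivory-pass grants black-permit (A2). Holding red-pass grants gold-code (A9). Holding gold-code and black-permit grants black-pass (A7). Holding black-pass and red-pass grants T26 (A12). Holding T26 grants K23 (A3). Holding K23 and black-pass grants green-badge (A6). [6 rule applications]
black-clearance: Holding K3 and ivory-pass grants black-permit (A2). Holding red-pass grants gold-code (A9). Holding gold-code and black-permit grants black-pass (A7). Holding black-pass and red-pass grants T26 (A12). Holding T26 grants K23 (A3). Holding K23 and black-pass grants green-badge (A6). Holding green-badge, K23, and red-pass grants black-clearance (A1). [7 rule applications]
green-badge needs fewer.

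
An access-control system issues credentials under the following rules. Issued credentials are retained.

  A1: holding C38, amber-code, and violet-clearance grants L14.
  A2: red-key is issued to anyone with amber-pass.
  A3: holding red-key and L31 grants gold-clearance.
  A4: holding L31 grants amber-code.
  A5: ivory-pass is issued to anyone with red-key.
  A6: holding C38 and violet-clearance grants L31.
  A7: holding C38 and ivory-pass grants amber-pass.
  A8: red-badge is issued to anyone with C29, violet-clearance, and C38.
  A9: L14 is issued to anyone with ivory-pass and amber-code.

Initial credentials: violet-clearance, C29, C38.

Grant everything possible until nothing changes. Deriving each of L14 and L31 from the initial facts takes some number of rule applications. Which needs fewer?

L31

L31: Holding C38 and violet-clearance grants L31 (A6). [1 rule application]
L14: Holding C38 and violet-clearance grants L31 (A6). Holding L31 grants amber-code (A4). Holding C38, amber-code, and violet-clearance grants L14 (A1). [3 rule applications]
L31 needs fewer.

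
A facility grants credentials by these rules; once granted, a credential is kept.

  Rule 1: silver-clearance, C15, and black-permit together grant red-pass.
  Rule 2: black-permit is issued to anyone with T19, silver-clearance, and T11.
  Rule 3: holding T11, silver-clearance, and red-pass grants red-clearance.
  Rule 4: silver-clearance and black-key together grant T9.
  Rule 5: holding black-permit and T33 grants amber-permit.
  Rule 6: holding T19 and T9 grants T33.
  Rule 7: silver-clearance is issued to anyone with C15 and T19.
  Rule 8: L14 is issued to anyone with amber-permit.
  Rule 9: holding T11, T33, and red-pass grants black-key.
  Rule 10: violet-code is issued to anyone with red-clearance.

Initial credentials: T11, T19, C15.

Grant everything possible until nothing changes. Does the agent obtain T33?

T33 would need T19 and T9 (Rule 6), but T9 is never granted.

No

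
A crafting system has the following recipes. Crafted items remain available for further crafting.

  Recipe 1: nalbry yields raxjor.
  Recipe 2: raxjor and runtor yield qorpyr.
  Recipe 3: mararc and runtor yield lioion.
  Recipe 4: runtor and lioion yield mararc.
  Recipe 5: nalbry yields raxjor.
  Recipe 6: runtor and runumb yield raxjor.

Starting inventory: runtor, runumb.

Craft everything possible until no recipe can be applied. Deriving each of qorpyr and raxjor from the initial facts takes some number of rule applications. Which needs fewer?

raxjor: Using Recipe 6, runtor and runumb make raxjor. [1 rule application]
qorpyr: runtor and runumb → raxjor (Recipe 6). Using Recipe 2, raxjor and runtor make qorpyr. [2 rule applications]
raxjor needs fewer.

raxjor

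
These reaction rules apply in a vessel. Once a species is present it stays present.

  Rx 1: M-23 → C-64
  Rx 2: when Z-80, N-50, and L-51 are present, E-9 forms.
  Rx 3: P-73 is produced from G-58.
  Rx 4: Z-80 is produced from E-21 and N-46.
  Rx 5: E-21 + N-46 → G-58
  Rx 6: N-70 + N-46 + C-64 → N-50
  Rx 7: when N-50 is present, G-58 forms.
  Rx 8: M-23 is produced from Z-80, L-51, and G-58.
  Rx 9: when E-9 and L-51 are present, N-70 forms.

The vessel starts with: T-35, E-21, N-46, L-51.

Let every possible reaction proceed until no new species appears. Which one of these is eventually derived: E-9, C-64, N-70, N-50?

C-64

E-21 and N-46 present → Z-80 forms (Rx 4).
E-21 and N-46 present → G-58 forms (Rx 5).
Z-80, L-51, and G-58 present → M-23 forms (Rx 8).
M-23 present → C-64 forms (Rx 1).
N-50 would need N-70, N-46, and C-64 (Rx 6), but N-70 never forms. E-9 would need Z-80, N-50, and L-51 (Rx 2), but N-50 never forms. N-70 would need E-9 and L-51 (Rx 9), but E-9 never forms.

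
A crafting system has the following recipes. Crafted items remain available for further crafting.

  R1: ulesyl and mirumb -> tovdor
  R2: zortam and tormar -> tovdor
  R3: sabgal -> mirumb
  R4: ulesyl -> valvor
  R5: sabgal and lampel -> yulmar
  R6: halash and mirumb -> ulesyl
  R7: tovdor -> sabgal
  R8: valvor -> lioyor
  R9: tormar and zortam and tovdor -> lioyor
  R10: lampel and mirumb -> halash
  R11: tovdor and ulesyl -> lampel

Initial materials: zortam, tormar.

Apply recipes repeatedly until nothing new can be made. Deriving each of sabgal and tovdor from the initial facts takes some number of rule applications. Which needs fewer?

tovdor: Using R2, zortam and tormar make tovdor. [1 rule application]
sabgal: Using R2, zortam and tormar make tovdor. Using R7, tovdor makes sabgal. [2 rule applications]
tovdor needs fewer.

tovdor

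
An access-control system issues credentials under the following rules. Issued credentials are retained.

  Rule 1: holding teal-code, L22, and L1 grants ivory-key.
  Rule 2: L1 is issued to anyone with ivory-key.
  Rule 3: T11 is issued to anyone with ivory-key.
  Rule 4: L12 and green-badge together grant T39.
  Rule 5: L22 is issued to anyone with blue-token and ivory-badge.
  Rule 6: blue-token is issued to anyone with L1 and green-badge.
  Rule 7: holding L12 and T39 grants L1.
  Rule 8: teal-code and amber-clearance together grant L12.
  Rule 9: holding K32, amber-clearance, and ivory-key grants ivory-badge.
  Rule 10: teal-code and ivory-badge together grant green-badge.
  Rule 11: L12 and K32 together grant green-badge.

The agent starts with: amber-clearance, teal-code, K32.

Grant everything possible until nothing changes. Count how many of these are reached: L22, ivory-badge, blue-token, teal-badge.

Holding teal-code and amber-clearance grants L12 (Rule 8).
Holding L12 and K32 grants green-badge (Rule 11).
Holding L12 and green-badge grants T39 (Rule 4).
Holding L12 and T39 grants L1 (Rule 7).
Holding L1 and green-badge grants blue-token (Rule 6).
L22 would need blue-token and ivory-badge (Rule 5), but ivory-badge is never granted.
ivory-badge would need K32, amber-clearance, and ivory-key (Rule 9), but ivory-key is never granted.
blue-token: reached.
No rule produces teal-badge, and it is not given.
Reached: blue-token — 1 of the 4.

1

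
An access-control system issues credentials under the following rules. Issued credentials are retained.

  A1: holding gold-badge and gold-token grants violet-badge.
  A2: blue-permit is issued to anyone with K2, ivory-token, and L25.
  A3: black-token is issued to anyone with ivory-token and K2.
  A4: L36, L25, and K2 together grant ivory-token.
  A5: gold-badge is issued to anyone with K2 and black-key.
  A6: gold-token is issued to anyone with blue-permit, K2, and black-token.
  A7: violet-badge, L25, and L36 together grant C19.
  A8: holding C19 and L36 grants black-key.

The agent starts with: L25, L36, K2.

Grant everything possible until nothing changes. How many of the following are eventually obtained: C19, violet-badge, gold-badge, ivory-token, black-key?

Holding L36, L25, and K2 grants ivory-token (A4).
C19 would need violet-badge, L25, and L36 (A7), but violet-badge is never granted.
violet-badge would need gold-badge and gold-token (A1), but gold-badge is never granted.
gold-badge would need K2 and black-key (A5), but black-key is never granted.
ivory-token: reached.
black-key would need C19 and L36 (A8), but C19 is never granted.
Reached: ivory-token — 1 of the 5.

1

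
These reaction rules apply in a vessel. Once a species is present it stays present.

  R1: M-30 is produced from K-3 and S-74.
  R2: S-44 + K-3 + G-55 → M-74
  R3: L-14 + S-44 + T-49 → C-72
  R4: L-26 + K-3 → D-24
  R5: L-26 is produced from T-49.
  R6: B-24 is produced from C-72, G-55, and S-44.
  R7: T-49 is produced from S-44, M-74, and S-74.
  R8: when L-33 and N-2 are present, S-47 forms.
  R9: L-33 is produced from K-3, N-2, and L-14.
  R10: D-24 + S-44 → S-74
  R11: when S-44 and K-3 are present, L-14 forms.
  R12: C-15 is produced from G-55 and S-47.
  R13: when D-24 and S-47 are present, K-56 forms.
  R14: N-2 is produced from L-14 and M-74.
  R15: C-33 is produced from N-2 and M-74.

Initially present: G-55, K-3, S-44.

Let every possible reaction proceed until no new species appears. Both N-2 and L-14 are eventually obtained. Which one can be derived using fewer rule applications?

L-14: S-44 and K-3 present → L-14 forms (R11). [1 rule application]
N-2: S-44, K-3, and G-55 present → M-74 forms (R2). S-44 and K-3 present → L-14 forms (R11). L-14 and M-74 present → N-2 forms (R14). [3 rule applications]
L-14 needs fewer.

L-14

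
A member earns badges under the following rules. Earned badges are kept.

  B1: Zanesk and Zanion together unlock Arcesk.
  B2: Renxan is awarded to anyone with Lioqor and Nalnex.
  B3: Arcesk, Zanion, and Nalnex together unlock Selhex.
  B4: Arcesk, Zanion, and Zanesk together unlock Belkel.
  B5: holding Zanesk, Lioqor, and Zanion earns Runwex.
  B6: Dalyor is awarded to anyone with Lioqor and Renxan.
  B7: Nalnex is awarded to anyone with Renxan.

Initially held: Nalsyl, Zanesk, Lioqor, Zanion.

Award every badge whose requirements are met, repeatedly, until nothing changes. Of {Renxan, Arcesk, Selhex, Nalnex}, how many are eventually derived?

With Zanesk and Zanion, Arcesk is earned (B1).
Renxan would need Lioqor and Nalnex (B2), but Nalnex is never earned.
Arcesk: reached.
Selhex would need Arcesk, Zanion, and Nalnex (B3), but Nalnex is never earned.
Nalnex would need Renxan (B7), but Renxan is never earned.
Reached: Arcesk — 1 of the 4.

1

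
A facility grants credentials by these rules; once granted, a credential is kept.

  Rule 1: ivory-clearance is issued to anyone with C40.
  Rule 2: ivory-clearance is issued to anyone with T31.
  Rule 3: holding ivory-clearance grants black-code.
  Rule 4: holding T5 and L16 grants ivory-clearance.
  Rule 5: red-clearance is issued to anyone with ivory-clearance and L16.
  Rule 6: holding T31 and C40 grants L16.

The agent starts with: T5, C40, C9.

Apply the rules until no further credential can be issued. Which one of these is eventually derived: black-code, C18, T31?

Holding C40 grants ivory-clearance (Rule 1).
Holding ivory-clearance grants black-code (Rule 3).
No rule produces T31, and it is not given. No rule produces C18, and it is not given.

black-code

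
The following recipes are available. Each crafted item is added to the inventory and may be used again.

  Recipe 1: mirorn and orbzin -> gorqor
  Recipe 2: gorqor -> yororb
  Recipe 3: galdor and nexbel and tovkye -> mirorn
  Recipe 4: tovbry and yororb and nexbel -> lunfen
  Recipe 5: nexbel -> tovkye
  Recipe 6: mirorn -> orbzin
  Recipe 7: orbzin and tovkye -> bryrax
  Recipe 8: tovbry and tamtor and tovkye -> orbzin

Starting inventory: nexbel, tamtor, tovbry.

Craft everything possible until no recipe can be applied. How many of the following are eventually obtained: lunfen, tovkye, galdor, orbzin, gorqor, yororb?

2

nexbel -> tovkye (Recipe 5).
Using Recipe 8, tovbry, tamtor, and tovkye make orbzin.
lunfen would need tovbry, yororb, and nexbel (Recipe 4), but yororb is never obtained.
tovkye: reached.
No rule produces galdor, and it is not given.
orbzin: reached.
gorqor would need mirorn and orbzin (Recipe 1), but mirorn is never obtained.
yororb would need gorqor (Recipe 2), but gorqor is never obtained.
Reached: tovkye and orbzin — 2 of the 6.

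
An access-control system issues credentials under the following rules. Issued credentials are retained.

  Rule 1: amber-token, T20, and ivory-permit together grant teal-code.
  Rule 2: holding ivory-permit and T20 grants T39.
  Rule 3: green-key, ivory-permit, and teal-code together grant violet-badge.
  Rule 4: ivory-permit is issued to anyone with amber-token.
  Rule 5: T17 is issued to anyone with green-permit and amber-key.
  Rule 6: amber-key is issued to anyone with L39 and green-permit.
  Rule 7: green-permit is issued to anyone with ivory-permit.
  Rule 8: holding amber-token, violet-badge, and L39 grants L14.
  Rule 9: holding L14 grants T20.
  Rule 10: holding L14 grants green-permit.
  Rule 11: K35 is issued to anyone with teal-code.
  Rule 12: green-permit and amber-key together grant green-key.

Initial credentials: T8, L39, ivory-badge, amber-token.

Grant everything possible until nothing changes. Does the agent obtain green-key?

Holding amber-token grants ivory-permit (Rule 4).
Holding ivory-permit grants green-permit (Rule 7).
Holding L39 and green-permit grants amber-key (Rule 6).
Holding green-permit and amber-key grants green-key (Rule 12).

Yes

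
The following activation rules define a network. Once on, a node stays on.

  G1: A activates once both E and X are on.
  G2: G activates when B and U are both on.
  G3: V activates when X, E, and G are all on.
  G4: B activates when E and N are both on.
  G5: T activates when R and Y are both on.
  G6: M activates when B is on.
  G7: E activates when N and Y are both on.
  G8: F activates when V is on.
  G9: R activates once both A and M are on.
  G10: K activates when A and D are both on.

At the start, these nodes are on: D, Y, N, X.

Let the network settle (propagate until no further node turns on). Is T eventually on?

Yes

G7: N and Y on → E on.
E and N are on, so B activates (G4).
E and X are on, so A activates (G1).
G6: B on → M on.
G9: A and M on → R on.
G5: R and Y on → T on.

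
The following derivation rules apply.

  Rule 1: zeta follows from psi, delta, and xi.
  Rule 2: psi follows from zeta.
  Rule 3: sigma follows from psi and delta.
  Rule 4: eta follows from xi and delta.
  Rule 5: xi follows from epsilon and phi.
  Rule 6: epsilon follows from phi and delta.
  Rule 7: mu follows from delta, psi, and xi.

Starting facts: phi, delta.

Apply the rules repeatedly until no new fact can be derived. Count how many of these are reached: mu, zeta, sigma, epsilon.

From phi and delta, Rule 6 gives epsilon.
mu would need delta, psi, and xi (Rule 7), but psi is never established.
zeta would need psi, delta, and xi (Rule 1), but psi is never established.
sigma would need psi and delta (Rule 3), but psi is never established.
epsilon: reached.
Reached: epsilon — 1 of the 4.

1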